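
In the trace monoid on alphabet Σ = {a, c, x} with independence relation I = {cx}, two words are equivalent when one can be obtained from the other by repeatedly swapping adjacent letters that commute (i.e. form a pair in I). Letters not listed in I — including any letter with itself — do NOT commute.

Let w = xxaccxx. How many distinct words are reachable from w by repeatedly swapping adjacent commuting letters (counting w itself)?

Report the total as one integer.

6

#0=x has no predecessor
#1=x depends on [0:x]
#2=a depends on [1:x]
#3=c depends on [2:a]
#4=c depends on [3:c]
#5=x depends on [2:a]
#6=x depends on [5:x]
sources: [0:x]
N(rest) = Σ N(rest − s) over sources s of rest; N(one piece) = 1:
  size 1 → [4]=1  [6]=1
  size 2 → [3,4]=1  [4,6]=2  [5,6]=1
  size 3 → [3,4,6]=3  [4,5,6]=3
  size 4 → [3,4,5,6]=6
  size 5 → [2,3,4,5,6]=6
  first=0(x) contributes 6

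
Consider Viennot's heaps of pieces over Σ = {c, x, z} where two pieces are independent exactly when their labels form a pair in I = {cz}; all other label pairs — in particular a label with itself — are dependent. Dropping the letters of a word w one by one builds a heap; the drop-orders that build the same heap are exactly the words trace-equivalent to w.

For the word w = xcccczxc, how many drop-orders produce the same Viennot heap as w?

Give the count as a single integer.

5

0(x) covers ∅
1(c) covers 0:x
2(c) covers 1:c
3(c) covers 2:c
4(c) covers 3:c
5(z) covers 0:x
6(x) covers 4:c, 5:z
7(c) covers 6:x
floor of heap: 0:x
completions by unplaced set U, small U first (add the entries for U minus each lowest piece of U):
  |U|=1: {7}:1
  |U|=2: {6,7}:1
  |U|=3: {4,6,7}:1  {5,6,7}:1
  |U|=4: {3,4,6,7}:1  {4,5,6,7}:2
  |U|=5: {2,3,4,6,7}:1  {3,4,5,6,7}:3
  |U|=6: {1,2,3,4,6,7}:1  {2,3,4,5,6,7}:4
  start at 0(x): 5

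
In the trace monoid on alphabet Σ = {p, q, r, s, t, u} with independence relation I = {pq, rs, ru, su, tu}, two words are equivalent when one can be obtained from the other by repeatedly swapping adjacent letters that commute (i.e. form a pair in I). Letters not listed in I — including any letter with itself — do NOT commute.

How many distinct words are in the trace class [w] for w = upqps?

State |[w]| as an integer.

3

0(u) covers ∅
1(p) covers 0:u
2(q) covers 0:u
3(p) covers 1:p
4(s) covers 2:q, 3:p
floor of heap: 0:u
completions by unplaced set U, small U first (add the entries for U minus each lowest piece of U):
  |U|=1: {4}:1
  |U|=2: {2,4}:1  {3,4}:1
  |U|=3: {1,3,4}:1  {2,3,4}:2
  start at 0(u): 3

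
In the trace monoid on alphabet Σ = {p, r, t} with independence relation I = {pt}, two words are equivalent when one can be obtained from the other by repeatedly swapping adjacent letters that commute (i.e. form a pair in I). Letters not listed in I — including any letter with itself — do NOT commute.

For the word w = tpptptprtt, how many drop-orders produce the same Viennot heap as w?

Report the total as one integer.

0(t) covers ∅
1(p) covers ∅
2(p) covers 1:p
3(t) covers 0:t
4(p) covers 2:p
5(t) covers 3:t
6(p) covers 4:p
7(r) covers 5:t, 6:p
8(t) covers 7:r
9(t) covers 8:t
floor of heap: 0:t, 1:p
completions by unplaced set U, small U first (add the entries for U minus each lowest piece of U):
  |U|=1: {9}:1
  |U|=2: {8,9}:1
  |U|=3: {7,8,9}:1
  |U|=4: {5,7,8,9}:1  {6,7,8,9}:1
  |U|=5: {3,5,7,8,9}:1  {4,6,7,8,9}:1  {5,6,7,8,9}:2
  |U|=6: {0,3,5,7,8,9}:1  {2,4,6,7,8,9}:1  {3,5,6,7,8,9}:3  {4,5,6,7,8,9}:3
  |U|=7: {0,3,5,6,7,8,9}:4  {1,2,4,6,7,8,9}:1  {2,4,5,6,7,8,9}:4  {3,4,5,6,7,8,9}:6
  |U|=8: {0,3,4,5,6,7,8,9}:10  {1,2,4,5,6,7,8,9}:5  {2,3,4,5,6,7,8,9}:10
  start at 0(t): 15
  start at 1(p): 20
sum over floor = 35

35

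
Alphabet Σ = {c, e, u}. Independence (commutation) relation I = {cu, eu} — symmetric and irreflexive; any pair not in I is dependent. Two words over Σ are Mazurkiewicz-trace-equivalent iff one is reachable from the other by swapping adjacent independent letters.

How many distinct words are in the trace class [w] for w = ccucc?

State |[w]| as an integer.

5

0(c) covers ∅
1(c) covers 0:c
2(u) covers ∅
3(c) covers 1:c
4(c) covers 3:c
floor of heap: 0:c, 2:u
completions by unplaced set U, small U first (add the entries for U minus each lowest piece of U):
  |U|=1: {2}:1  {4}:1
  |U|=2: {2,4}:2  {3,4}:1
  |U|=3: {1,3,4}:1  {2,3,4}:3
  start at 0(c): 4
  start at 2(u): 1
sum over floor = 5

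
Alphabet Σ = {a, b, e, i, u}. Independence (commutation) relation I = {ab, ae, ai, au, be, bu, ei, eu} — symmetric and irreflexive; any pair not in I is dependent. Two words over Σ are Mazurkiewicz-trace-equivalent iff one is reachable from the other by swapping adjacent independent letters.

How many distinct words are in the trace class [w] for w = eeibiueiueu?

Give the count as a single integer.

330

drop 0:e onto floor
drop 1:e onto {0:e}
drop 2:i onto floor
drop 3:b onto {2:i}
drop 4:i onto {3:b}
drop 5:u onto {4:i}
drop 6:e onto {1:e}
drop 7:i onto {5:u}
drop 8:u onto {7:i}
drop 9:e onto {6:e}
drop 10:u onto {8:u}
ground layer = {0:e, 2:i}
drop-orders for the pieces not yet dropped (sum over which currently-grounded one goes next):
  1 to go: {9} 1  {10} 1
  2 to go: {6,9} 1  {8,10} 1  {9,10} 2
  3 to go: {1,6,9} 1  {6,9,10} 3  {7,8,10} 1  {8,9,10} 3
  4 to go: {0,1,6,9} 1  {1,6,9,10} 4  {5,7,8,10} 1  {6,8,9,10} 6  {7,8,9,10} 4
  5 to go: {0,1,6,9,10} 5  {1,6,8,9,10} 10  {4,5,7,8,10} 1  {5,7,8,9,10} 5  {6,7,8,9,10} 10
  6 to go: {0,1,6,8,9,10} 15  {1,6,7,8,9,10} 20  {3,4,5,7,8,10} 1  {4,5,7,8,9,10} 6  {5,6,7,8,9,10} 15
  7 to go: {0,1,6,7,8,9,10} 35  {1,5,6,7,8,9,10} 35  {2,3,4,5,7,8,10} 1  {3,4,5,7,8,9,10} 7  {4,5,6,7,8,9,10} 21
  8 to go: {0,1,5,6,7,8,9,10} 70  {1,4,5,6,7,8,9,10} 56  {2,3,4,5,7,8,9,10} 8  {3,4,5,6,7,8,9,10} 28
  9 to go: {0,1,4,5,6,7,8,9,10} 126  {1,3,4,5,6,7,8,9,10} 84  {2,3,4,5,6,7,8,9,10} 36
  if 0:e drops first: 120 orders
  if 2:i drops first: 210 orders
heap linearizations: 330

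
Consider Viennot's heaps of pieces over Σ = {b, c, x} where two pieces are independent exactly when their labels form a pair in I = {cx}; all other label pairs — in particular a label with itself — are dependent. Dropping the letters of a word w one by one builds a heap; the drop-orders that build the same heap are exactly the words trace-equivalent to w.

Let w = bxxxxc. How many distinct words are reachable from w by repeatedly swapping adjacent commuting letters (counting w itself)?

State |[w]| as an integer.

5

drop 0:b onto floor
drop 1:x onto {0:b}
drop 2:x onto {1:x}
drop 3:x onto {2:x}
drop 4:x onto {3:x}
drop 5:c onto {0:b}
ground layer = {0:b}
drop-orders for the pieces not yet dropped (sum over which currently-grounded one goes next):
  1 to go: {4} 1  {5} 1
  2 to go: {3,4} 1  {4,5} 2
  3 to go: {2,3,4} 1  {3,4,5} 3
  4 to go: {1,2,3,4} 1  {2,3,4,5} 4
  if 0:b drops first: 5 orders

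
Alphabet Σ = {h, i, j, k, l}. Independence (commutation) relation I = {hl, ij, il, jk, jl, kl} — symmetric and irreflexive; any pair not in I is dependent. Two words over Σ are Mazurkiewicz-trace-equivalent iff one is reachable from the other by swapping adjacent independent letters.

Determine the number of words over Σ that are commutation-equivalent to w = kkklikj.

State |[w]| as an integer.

0(k) covers ∅
1(k) covers 0:k
2(k) covers 1:k
3(l) covers ∅
4(i) covers 2:k
5(k) covers 4:i
6(j) covers ∅
floor of heap: 0:k, 3:l, 6:j
completions by unplaced set U, small U first (add the entries for U minus each lowest piece of U):
  |U|=1: {3}:1  {5}:1  {6}:1
  |U|=2: {3,5}:2  {3,6}:2  {4,5}:1  {5,6}:2
  |U|=3: {2,4,5}:1  {3,4,5}:3  {3,5,6}:6  {4,5,6}:3
  |U|=4: {1,2,4,5}:1  {2,3,4,5}:4  {2,4,5,6}:4  {3,4,5,6}:12
  |U|=5: {0,1,2,4,5}:1  {1,2,3,4,5}:5  {1,2,4,5,6}:5  {2,3,4,5,6}:20
  start at 0(k): 30
  start at 3(l): 6
  start at 6(j): 6
sum over floor = 42

42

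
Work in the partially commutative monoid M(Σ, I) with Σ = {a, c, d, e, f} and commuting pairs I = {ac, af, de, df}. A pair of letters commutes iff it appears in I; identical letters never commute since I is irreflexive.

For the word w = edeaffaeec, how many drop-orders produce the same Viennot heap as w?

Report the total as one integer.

22

piece 0:e — minimal
piece 1:d — minimal
piece 2:e rests on {0:e}
piece 3:a rests on {1:d, 2:e}
piece 4:f rests on {2:e}
piece 5:f rests on {4:f}
piece 6:a rests on {3:a}
piece 7:e rests on {5:f, 6:a}
piece 8:e rests on {7:e}
piece 9:c rests on {8:e}
minimal pieces: {0:e, 1:d}
ways to finish when only these pieces remain (= sum over removing one remaining piece with nothing left below it):
  1 left: {9}→1
  2 left: {8,9}→1
  3 left: {7,8,9}→1
  4 left: {5,7,8,9}→1  {6,7,8,9}→1
  5 left: {3,6,7,8,9}→1  {4,5,7,8,9}→1  {5,6,7,8,9}→2
  6 left: {1,3,6,7,8,9}→1  {3,5,6,7,8,9}→3  {4,5,6,7,8,9}→3
  7 left: {1,3,5,6,7,8,9}→4  {3,4,5,6,7,8,9}→6
  8 left: {1,3,4,5,6,7,8,9}→10  {2,3,4,5,6,7,8,9}→6
  placing 0:e first → 16 extensions
  placing 1:d first → 6 extensions
total linear extensions = 22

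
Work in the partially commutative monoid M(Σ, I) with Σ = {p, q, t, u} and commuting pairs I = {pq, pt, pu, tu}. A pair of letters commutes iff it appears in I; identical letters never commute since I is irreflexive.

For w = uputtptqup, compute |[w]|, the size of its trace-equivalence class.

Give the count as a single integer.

0(u) covers ∅
1(p) covers ∅
2(u) covers 0:u
3(t) covers ∅
4(t) covers 3:t
5(p) covers 1:p
6(t) covers 4:t
7(q) covers 2:u, 6:t
8(u) covers 7:q
9(p) covers 5:p
floor of heap: 0:u, 1:p, 3:t
completions by unplaced set U, small U first (add the entries for U minus each lowest piece of U):
  |U|=1: {8}:1  {9}:1
  |U|=2: {5,9}:1  {7,8}:1  {8,9}:2
  |U|=3: {1,5,9}:1  {2,7,8}:1  {5,8,9}:3  {6,7,8}:1  {7,8,9}:3
  |U|=4: {0,2,7,8}:1  {1,5,8,9}:4  {2,6,7,8}:2  {2,7,8,9}:4  {4,6,7,8}:1  {5,7,8,9}:6  {6,7,8,9}:4
  |U|=5: {0,2,6,7,8}:3  {0,2,7,8,9}:5  {1,5,7,8,9}:10  {2,4,6,7,8}:3  {2,5,7,8,9}:10  {2,6,7,8,9}:10  {3,4,6,7,8}:1  {4,6,7,8,9}:5  {5,6,7,8,9}:10
  |U|=6: {0,2,4,6,7,8}:6  {0,2,5,7,8,9}:15  {0,2,6,7,8,9}:18  {1,2,5,7,8,9}:20  {1,5,6,7,8,9}:20  {2,3,4,6,7,8}:4  {2,4,6,7,8,9}:18  {2,5,6,7,8,9}:30  {3,4,6,7,8,9}:6  {4,5,6,7,8,9}:15
  |U|=7: {0,1,2,5,7,8,9}:35  {0,2,3,4,6,7,8}:10  {0,2,4,6,7,8,9}:42  {0,2,5,6,7,8,9}:63  {1,2,5,6,7,8,9}:70  {1,4,5,6,7,8,9}:35  {2,3,4,6,7,8,9}:28  {2,4,5,6,7,8,9}:63  {3,4,5,6,7,8,9}:21
  |U|=8: {0,1,2,5,6,7,8,9}:168  {0,2,3,4,6,7,8,9}:80  {0,2,4,5,6,7,8,9}:168  {1,2,4,5,6,7,8,9}:168  {1,3,4,5,6,7,8,9}:56  {2,3,4,5,6,7,8,9}:112
  start at 0(u): 336
  start at 1(p): 360
  start at 3(t): 504
sum over floor = 1200

1200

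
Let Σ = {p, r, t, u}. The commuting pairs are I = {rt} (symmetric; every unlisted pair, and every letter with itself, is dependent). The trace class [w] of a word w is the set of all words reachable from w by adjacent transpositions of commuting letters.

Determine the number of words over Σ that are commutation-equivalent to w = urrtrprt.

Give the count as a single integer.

piece 0:u — minimal
piece 1:r rests on {0:u}
piece 2:r rests on {1:r}
piece 3:t rests on {0:u}
piece 4:r rests on {2:r}
piece 5:p rests on {3:t, 4:r}
piece 6:r rests on {5:p}
piece 7:t rests on {5:p}
minimal pieces: {0:u}
ways to finish when only these pieces remain (= sum over removing one remaining piece with nothing left below it):
  1 left: {6}→1  {7}→1
  2 left: {6,7}→2
  3 left: {5,6,7}→2
  4 left: {3,5,6,7}→2  {4,5,6,7}→2
  5 left: {2,4,5,6,7}→2  {3,4,5,6,7}→4
  6 left: {1,2,4,5,6,7}→2  {2,3,4,5,6,7}→6
  placing 0:u first → 8 extensions

8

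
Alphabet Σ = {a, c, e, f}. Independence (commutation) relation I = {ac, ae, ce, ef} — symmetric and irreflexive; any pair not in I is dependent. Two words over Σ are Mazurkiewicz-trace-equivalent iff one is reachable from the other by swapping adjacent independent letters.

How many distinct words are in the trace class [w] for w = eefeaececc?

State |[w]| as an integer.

#0=e has no predecessor
#1=e depends on [0:e]
#2=f has no predecessor
#3=e depends on [1:e]
#4=a depends on [2:f]
#5=e depends on [3:e]
#6=c depends on [2:f]
#7=e depends on [5:e]
#8=c depends on [6:c]
#9=c depends on [8:c]
sources: [0:e, 2:f]
N(rest) = Σ N(rest − s) over sources s of rest; N(one piece) = 1:
  size 1 → [4]=1  [7]=1  [9]=1
  size 2 → [4,7]=2  [4,9]=2  [5,7]=1  [7,9]=2  [8,9]=1
  size 3 → [3,5,7]=1  [4,5,7]=3  [4,7,9]=6  [4,8,9]=3  [5,7,9]=3  [6,8,9]=1  [7,8,9]=3
  size 4 → [1,3,5,7]=1  [3,4,5,7]=4  [3,5,7,9]=4  [4,5,7,9]=12  [4,6,8,9]=4  [4,7,8,9]=12  [5,7,8,9]=6  [6,7,8,9]=4
  size 5 → [0,1,3,5,7]=1  [1,3,4,5,7]=5  [1,3,5,7,9]=5  [2,4,6,8,9]=4  [3,4,5,7,9]=20  [3,5,7,8,9]=10  [4,5,7,8,9]=30  [4,6,7,8,9]=20  [5,6,7,8,9]=10
  size 6 → [0,1,3,4,5,7]=6  [0,1,3,5,7,9]=6  [1,3,4,5,7,9]=30  [1,3,5,7,8,9]=15  [2,4,6,7,8,9]=24  [3,4,5,7,8,9]=60  [3,5,6,7,8,9]=20  [4,5,6,7,8,9]=60
  size 7 → [0,1,3,4,5,7,9]=42  [0,1,3,5,7,8,9]=21  [1,3,4,5,7,8,9]=105  [1,3,5,6,7,8,9]=35  [2,4,5,6,7,8,9]=84  [3,4,5,6,7,8,9]=140
  size 8 → [0,1,3,4,5,7,8,9]=168  [0,1,3,5,6,7,8,9]=56  [1,3,4,5,6,7,8,9]=280  [2,3,4,5,6,7,8,9]=224
  first=0(e) contributes 504
  first=2(f) contributes 504
|[w]| = 1008

1008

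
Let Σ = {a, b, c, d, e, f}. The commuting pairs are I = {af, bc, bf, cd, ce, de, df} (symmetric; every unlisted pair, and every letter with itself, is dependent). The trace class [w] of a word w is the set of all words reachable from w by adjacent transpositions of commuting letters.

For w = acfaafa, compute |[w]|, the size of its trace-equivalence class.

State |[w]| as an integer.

#0=a has no predecessor
#1=c depends on [0:a]
#2=f depends on [1:c]
#3=a depends on [1:c]
#4=a depends on [3:a]
#5=f depends on [2:f]
#6=a depends on [4:a]
sources: [0:a]
N(rest) = Σ N(rest − s) over sources s of rest; N(one piece) = 1:
  size 1 → [5]=1  [6]=1
  size 2 → [2,5]=1  [4,6]=1  [5,6]=2
  size 3 → [2,5,6]=3  [3,4,6]=1  [4,5,6]=3
  size 4 → [2,4,5,6]=6  [3,4,5,6]=4
  size 5 → [2,3,4,5,6]=10
  first=0(a) contributes 10

10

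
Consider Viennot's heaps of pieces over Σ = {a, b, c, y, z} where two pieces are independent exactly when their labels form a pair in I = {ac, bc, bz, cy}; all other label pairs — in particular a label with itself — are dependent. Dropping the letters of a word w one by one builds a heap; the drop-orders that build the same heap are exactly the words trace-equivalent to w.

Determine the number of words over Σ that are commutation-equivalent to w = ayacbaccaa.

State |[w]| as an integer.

120

0(a) covers ∅
1(y) covers 0:a
2(a) covers 1:y
3(c) covers ∅
4(b) covers 2:a
5(a) covers 4:b
6(c) covers 3:c
7(c) covers 6:c
8(a) covers 5:a
9(a) covers 8:a
floor of heap: 0:a, 3:c
completions by unplaced set U, small U first (add the entries for U minus each lowest piece of U):
  |U|=1: {7}:1  {9}:1
  |U|=2: {6,7}:1  {7,9}:2  {8,9}:1
  |U|=3: {3,6,7}:1  {5,8,9}:1  {6,7,9}:3  {7,8,9}:3
  |U|=4: {3,6,7,9}:4  {4,5,8,9}:1  {5,7,8,9}:4  {6,7,8,9}:6
  |U|=5: {2,4,5,8,9}:1  {3,6,7,8,9}:10  {4,5,7,8,9}:5  {5,6,7,8,9}:10
  |U|=6: {1,2,4,5,8,9}:1  {2,4,5,7,8,9}:6  {3,5,6,7,8,9}:20  {4,5,6,7,8,9}:15
  |U|=7: {0,1,2,4,5,8,9}:1  {1,2,4,5,7,8,9}:7  {2,4,5,6,7,8,9}:21  {3,4,5,6,7,8,9}:35
  |U|=8: {0,1,2,4,5,7,8,9}:8  {1,2,4,5,6,7,8,9}:28  {2,3,4,5,6,7,8,9}:56
  start at 0(a): 84
  start at 3(c): 36
sum over floor = 120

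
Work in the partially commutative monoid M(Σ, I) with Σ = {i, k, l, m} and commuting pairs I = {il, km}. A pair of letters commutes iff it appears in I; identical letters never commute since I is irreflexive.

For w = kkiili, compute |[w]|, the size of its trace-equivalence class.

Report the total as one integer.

4

0(k) covers ∅
1(k) covers 0:k
2(i) covers 1:k
3(i) covers 2:i
4(l) covers 1:k
5(i) covers 3:i
floor of heap: 0:k
completions by unplaced set U, small U first (add the entries for U minus each lowest piece of U):
  |U|=1: {4}:1  {5}:1
  |U|=2: {3,5}:1  {4,5}:2
  |U|=3: {2,3,5}:1  {3,4,5}:3
  |U|=4: {2,3,4,5}:4
  start at 0(k): 4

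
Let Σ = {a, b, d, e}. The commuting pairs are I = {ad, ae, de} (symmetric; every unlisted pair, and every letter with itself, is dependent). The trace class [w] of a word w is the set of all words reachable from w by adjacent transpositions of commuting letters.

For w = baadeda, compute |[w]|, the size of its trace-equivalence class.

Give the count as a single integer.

60

piece 0:b — minimal
piece 1:a rests on {0:b}
piece 2:a rests on {1:a}
piece 3:d rests on {0:b}
piece 4:e rests on {0:b}
piece 5:d rests on {3:d}
piece 6:a rests on {2:a}
minimal pieces: {0:b}
ways to finish when only these pieces remain (= sum over removing one remaining piece with nothing left below it):
  1 left: {4}→1  {5}→1  {6}→1
  2 left: {2,6}→1  {3,5}→1  {4,5}→2  {4,6}→2  {5,6}→2
  3 left: {1,2,6}→1  {2,4,6}→3  {2,5,6}→3  {3,4,5}→3  {3,5,6}→3  {4,5,6}→6
  4 left: {1,2,4,6}→4  {1,2,5,6}→4  {2,3,5,6}→6  {2,4,5,6}→12  {3,4,5,6}→12
  5 left: {1,2,3,5,6}→10  {1,2,4,5,6}→20  {2,3,4,5,6}→30
  placing 0:b first → 60 extensions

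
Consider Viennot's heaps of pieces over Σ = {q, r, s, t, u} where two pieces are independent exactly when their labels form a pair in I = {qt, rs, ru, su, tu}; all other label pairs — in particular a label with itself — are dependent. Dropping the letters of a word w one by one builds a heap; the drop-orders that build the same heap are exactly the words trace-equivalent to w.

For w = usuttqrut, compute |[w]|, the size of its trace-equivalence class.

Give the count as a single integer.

69

piece 0:u — minimal
piece 1:s — minimal
piece 2:u rests on {0:u}
piece 3:t rests on {1:s}
piece 4:t rests on {3:t}
piece 5:q rests on {1:s, 2:u}
piece 6:r rests on {4:t, 5:q}
piece 7:u rests on {5:q}
piece 8:t rests on {6:r}
minimal pieces: {0:u, 1:s}
ways to finish when only these pieces remain (= sum over removing one remaining piece with nothing left below it):
  1 left: {7}→1  {8}→1
  2 left: {6,8}→1  {7,8}→2
  3 left: {4,6,8}→1  {6,7,8}→3
  4 left: {3,4,6,8}→1  {4,6,7,8}→4  {5,6,7,8}→3
  5 left: {2,5,6,7,8}→3  {3,4,6,7,8}→5  {4,5,6,7,8}→7
  6 left: {0,2,5,6,7,8}→3  {2,4,5,6,7,8}→10  {3,4,5,6,7,8}→12
  7 left: {0,2,4,5,6,7,8}→13  {1,3,4,5,6,7,8}→12  {2,3,4,5,6,7,8}→22
  placing 0:u first → 34 extensions
  placing 1:s first → 35 extensions
total linear extensions = 69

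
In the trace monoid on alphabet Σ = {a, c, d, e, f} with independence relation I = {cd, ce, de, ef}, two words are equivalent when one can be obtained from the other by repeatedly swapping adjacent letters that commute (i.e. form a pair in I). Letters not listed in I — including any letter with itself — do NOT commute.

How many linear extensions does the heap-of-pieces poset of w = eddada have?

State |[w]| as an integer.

#0=e has no predecessor
#1=d has no predecessor
#2=d depends on [1:d]
#3=a depends on [0:e, 2:d]
#4=d depends on [3:a]
#5=a depends on [4:d]
sources: [0:e, 1:d]
N(rest) = Σ N(rest − s) over sources s of rest; N(one piece) = 1:
  size 1 → [5]=1
  size 2 → [4,5]=1
  size 3 → [3,4,5]=1
  size 4 → [0,3,4,5]=1  [2,3,4,5]=1
  first=0(e) contributes 1
  first=1(d) contributes 2
|[w]| = 3

3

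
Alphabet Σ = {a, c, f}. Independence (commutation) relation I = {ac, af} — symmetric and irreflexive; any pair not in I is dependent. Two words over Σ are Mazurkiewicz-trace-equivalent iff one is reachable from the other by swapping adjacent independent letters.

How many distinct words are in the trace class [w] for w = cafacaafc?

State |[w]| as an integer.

#0=c has no predecessor
#1=a has no predecessor
#2=f depends on [0:c]
#3=a depends on [1:a]
#4=c depends on [2:f]
#5=a depends on [3:a]
#6=a depends on [5:a]
#7=f depends on [4:c]
#8=c depends on [7:f]
sources: [0:c, 1:a]
N(rest) = Σ N(rest − s) over sources s of rest; N(one piece) = 1:
  size 1 → [6]=1  [8]=1
  size 2 → [5,6]=1  [6,8]=2  [7,8]=1
  size 3 → [3,5,6]=1  [4,7,8]=1  [5,6,8]=3  [6,7,8]=3
  size 4 → [1,3,5,6]=1  [2,4,7,8]=1  [3,5,6,8]=4  [4,6,7,8]=4  [5,6,7,8]=6
  size 5 → [0,2,4,7,8]=1  [1,3,5,6,8]=5  [2,4,6,7,8]=5  [3,5,6,7,8]=10  [4,5,6,7,8]=10
  size 6 → [0,2,4,6,7,8]=6  [1,3,5,6,7,8]=15  [2,4,5,6,7,8]=15  [3,4,5,6,7,8]=20
  size 7 → [0,2,4,5,6,7,8]=21  [1,3,4,5,6,7,8]=35  [2,3,4,5,6,7,8]=35
  first=0(c) contributes 70
  first=1(a) contributes 56
|[w]| = 126

126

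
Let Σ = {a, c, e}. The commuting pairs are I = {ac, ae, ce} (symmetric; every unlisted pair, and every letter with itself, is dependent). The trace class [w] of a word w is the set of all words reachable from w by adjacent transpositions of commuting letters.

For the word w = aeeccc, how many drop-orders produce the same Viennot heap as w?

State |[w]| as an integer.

0(a) covers ∅
1(e) covers ∅
2(e) covers 1:e
3(c) covers ∅
4(c) covers 3:c
5(c) covers 4:c
floor of heap: 0:a, 1:e, 3:c
completions by unplaced set U, small U first (add the entries for U minus each lowest piece of U):
  |U|=1: {0}:1  {2}:1  {5}:1
  |U|=2: {0,2}:2  {0,5}:2  {1,2}:1  {2,5}:2  {4,5}:1
  |U|=3: {0,1,2}:3  {0,2,5}:6  {0,4,5}:3  {1,2,5}:3  {2,4,5}:3  {3,4,5}:1
  |U|=4: {0,1,2,5}:12  {0,2,4,5}:12  {0,3,4,5}:4  {1,2,4,5}:6  {2,3,4,5}:4
  start at 0(a): 10
  start at 1(e): 20
  start at 3(c): 30
sum over floor = 60

60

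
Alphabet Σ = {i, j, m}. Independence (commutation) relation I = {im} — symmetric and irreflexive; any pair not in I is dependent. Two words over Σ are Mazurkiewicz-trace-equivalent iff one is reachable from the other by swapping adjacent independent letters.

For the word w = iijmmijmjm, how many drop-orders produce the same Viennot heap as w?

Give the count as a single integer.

0(i) covers ∅
1(i) covers 0:i
2(j) covers 1:i
3(m) covers 2:j
4(m) covers 3:m
5(i) covers 2:j
6(j) covers 4:m, 5:i
7(m) covers 6:j
8(j) covers 7:m
9(m) covers 8:j
floor of heap: 0:i
completions by unplaced set U, small U first (add the entries for U minus each lowest piece of U):
  |U|=1: {9}:1
  |U|=2: {8,9}:1
  |U|=3: {7,8,9}:1
  |U|=4: {6,7,8,9}:1
  |U|=5: {4,6,7,8,9}:1  {5,6,7,8,9}:1
  |U|=6: {3,4,6,7,8,9}:1  {4,5,6,7,8,9}:2
  |U|=7: {3,4,5,6,7,8,9}:3
  |U|=8: {2,3,4,5,6,7,8,9}:3
  start at 0(i): 3

3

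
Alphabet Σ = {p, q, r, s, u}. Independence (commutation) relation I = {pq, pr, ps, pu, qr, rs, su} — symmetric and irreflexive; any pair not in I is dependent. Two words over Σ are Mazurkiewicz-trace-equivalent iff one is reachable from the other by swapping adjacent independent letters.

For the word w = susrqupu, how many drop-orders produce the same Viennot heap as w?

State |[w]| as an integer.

72

0(s) covers ∅
1(u) covers ∅
2(s) covers 0:s
3(r) covers 1:u
4(q) covers 1:u, 2:s
5(u) covers 3:r, 4:q
6(p) covers ∅
7(u) covers 5:u
floor of heap: 0:s, 1:u, 6:p
completions by unplaced set U, small U first (add the entries for U minus each lowest piece of U):
  |U|=1: {6}:1  {7}:1
  |U|=2: {5,7}:1  {6,7}:2
  |U|=3: {3,5,7}:1  {4,5,7}:1  {5,6,7}:3
  |U|=4: {2,4,5,7}:1  {3,4,5,7}:2  {3,5,6,7}:4  {4,5,6,7}:4
  |U|=5: {0,2,4,5,7}:1  {1,3,4,5,7}:2  {2,3,4,5,7}:3  {2,4,5,6,7}:5  {3,4,5,6,7}:10
  |U|=6: {0,2,3,4,5,7}:4  {0,2,4,5,6,7}:6  {1,2,3,4,5,7}:5  {1,3,4,5,6,7}:12  {2,3,4,5,6,7}:18
  start at 0(s): 35
  start at 1(u): 28
  start at 6(p): 9
sum over floor = 72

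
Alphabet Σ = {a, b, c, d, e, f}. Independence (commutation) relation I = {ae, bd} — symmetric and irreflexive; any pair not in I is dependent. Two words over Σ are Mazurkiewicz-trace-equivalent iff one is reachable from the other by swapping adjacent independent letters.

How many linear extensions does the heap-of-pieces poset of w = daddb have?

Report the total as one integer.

3

drop 0:d onto floor
drop 1:a onto {0:d}
drop 2:d onto {1:a}
drop 3:d onto {2:d}
drop 4:b onto {1:a}
ground layer = {0:d}
drop-orders for the pieces not yet dropped (sum over which currently-grounded one goes next):
  1 to go: {3} 1  {4} 1
  2 to go: {2,3} 1  {3,4} 2
  3 to go: {2,3,4} 3
  if 0:d drops first: 3 orders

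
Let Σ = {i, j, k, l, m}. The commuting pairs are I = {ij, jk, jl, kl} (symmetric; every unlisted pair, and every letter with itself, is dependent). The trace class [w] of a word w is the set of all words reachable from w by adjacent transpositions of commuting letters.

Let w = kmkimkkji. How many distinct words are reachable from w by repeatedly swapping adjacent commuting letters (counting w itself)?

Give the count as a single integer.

0(k) covers ∅
1(m) covers 0:k
2(k) covers 1:m
3(i) covers 2:k
4(m) covers 3:i
5(k) covers 4:m
6(k) covers 5:k
7(j) covers 4:m
8(i) covers 6:k
floor of heap: 0:k
completions by unplaced set U, small U first (add the entries for U minus each lowest piece of U):
  |U|=1: {7}:1  {8}:1
  |U|=2: {6,8}:1  {7,8}:2
  |U|=3: {5,6,8}:1  {6,7,8}:3
  |U|=4: {5,6,7,8}:4
  |U|=5: {4,5,6,7,8}:4
  |U|=6: {3,4,5,6,7,8}:4
  |U|=7: {2,3,4,5,6,7,8}:4
  start at 0(k): 4

4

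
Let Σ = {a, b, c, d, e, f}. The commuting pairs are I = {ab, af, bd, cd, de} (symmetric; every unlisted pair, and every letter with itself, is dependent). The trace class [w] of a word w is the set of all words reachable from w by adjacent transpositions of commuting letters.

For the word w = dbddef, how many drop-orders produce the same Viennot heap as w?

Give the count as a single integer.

drop 0:d onto floor
drop 1:b onto floor
drop 2:d onto {0:d}
drop 3:d onto {2:d}
drop 4:e onto {1:b}
drop 5:f onto {3:d, 4:e}
ground layer = {0:d, 1:b}
drop-orders for the pieces not yet dropped (sum over which currently-grounded one goes next):
  1 to go: {5} 1
  2 to go: {3,5} 1  {4,5} 1
  3 to go: {1,4,5} 1  {2,3,5} 1  {3,4,5} 2
  4 to go: {0,2,3,5} 1  {1,3,4,5} 3  {2,3,4,5} 3
  if 0:d drops first: 6 orders
  if 1:b drops first: 4 orders
heap linearizations: 10

10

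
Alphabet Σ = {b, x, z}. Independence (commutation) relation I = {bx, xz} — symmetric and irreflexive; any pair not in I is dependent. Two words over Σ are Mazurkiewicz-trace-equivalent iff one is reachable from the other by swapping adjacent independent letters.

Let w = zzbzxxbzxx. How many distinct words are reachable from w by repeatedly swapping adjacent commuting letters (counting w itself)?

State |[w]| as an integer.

piece 0:z — minimal
piece 1:z rests on {0:z}
piece 2:b rests on {1:z}
piece 3:z rests on {2:b}
piece 4:x — minimal
piece 5:x rests on {4:x}
piece 6:b rests on {3:z}
piece 7:z rests on {6:b}
piece 8:x rests on {5:x}
piece 9:x rests on {8:x}
minimal pieces: {0:z, 4:x}
ways to finish when only these pieces remain (= sum over removing one remaining piece with nothing left below it):
  1 left: {7}→1  {9}→1
  2 left: {6,7}→1  {7,9}→2  {8,9}→1
  3 left: {3,6,7}→1  {5,8,9}→1  {6,7,9}→3  {7,8,9}→3
  4 left: {2,3,6,7}→1  {3,6,7,9}→4  {4,5,8,9}→1  {5,7,8,9}→4  {6,7,8,9}→6
  5 left: {1,2,3,6,7}→1  {2,3,6,7,9}→5  {3,6,7,8,9}→10  {4,5,7,8,9}→5  {5,6,7,8,9}→10
  6 left: {0,1,2,3,6,7}→1  {1,2,3,6,7,9}→6  {2,3,6,7,8,9}→15  {3,5,6,7,8,9}→20  {4,5,6,7,8,9}→15
  7 left: {0,1,2,3,6,7,9}→7  {1,2,3,6,7,8,9}→21  {2,3,5,6,7,8,9}→35  {3,4,5,6,7,8,9}→35
  8 left: {0,1,2,3,6,7,8,9}→28  {1,2,3,5,6,7,8,9}→56  {2,3,4,5,6,7,8,9}→70
  placing 0:z first → 126 extensions
  placing 4:x first → 84 extensions
total linear extensions = 210

210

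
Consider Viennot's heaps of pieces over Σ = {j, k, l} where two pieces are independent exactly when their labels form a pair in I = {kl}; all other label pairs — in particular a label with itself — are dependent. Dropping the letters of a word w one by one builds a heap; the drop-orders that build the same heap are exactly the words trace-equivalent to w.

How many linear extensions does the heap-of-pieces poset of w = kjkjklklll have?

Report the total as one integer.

0(k) covers ∅
1(j) covers 0:k
2(k) covers 1:j
3(j) covers 2:k
4(k) covers 3:j
5(l) covers 3:j
6(k) covers 4:k
7(l) covers 5:l
8(l) covers 7:l
9(l) covers 8:l
floor of heap: 0:k
completions by unplaced set U, small U first (add the entries for U minus each lowest piece of U):
  |U|=1: {6}:1  {9}:1
  |U|=2: {4,6}:1  {6,9}:2  {8,9}:1
  |U|=3: {4,6,9}:3  {6,8,9}:3  {7,8,9}:1
  |U|=4: {4,6,8,9}:6  {5,7,8,9}:1  {6,7,8,9}:4
  |U|=5: {4,6,7,8,9}:10  {5,6,7,8,9}:5
  |U|=6: {4,5,6,7,8,9}:15
  |U|=7: {3,4,5,6,7,8,9}:15
  |U|=8: {2,3,4,5,6,7,8,9}:15
  start at 0(k): 15

15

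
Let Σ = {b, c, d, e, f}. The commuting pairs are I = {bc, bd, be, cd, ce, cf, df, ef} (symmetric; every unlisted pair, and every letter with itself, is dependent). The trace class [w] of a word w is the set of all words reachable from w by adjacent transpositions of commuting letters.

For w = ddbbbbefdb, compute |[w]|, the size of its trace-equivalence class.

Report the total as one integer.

210

#0=d has no predecessor
#1=d depends on [0:d]
#2=b has no predecessor
#3=b depends on [2:b]
#4=b depends on [3:b]
#5=b depends on [4:b]
#6=e depends on [1:d]
#7=f depends on [5:b]
#8=d depends on [6:e]
#9=b depends on [7:f]
sources: [0:d, 2:b]
N(rest) = Σ N(rest − s) over sources s of rest; N(one piece) = 1:
  size 1 → [8]=1  [9]=1
  size 2 → [6,8]=1  [7,9]=1  [8,9]=2
  size 3 → [1,6,8]=1  [5,7,9]=1  [6,8,9]=3  [7,8,9]=3
  size 4 → [0,1,6,8]=1  [1,6,8,9]=4  [4,5,7,9]=1  [5,7,8,9]=4  [6,7,8,9]=6
  size 5 → [0,1,6,8,9]=5  [1,6,7,8,9]=10  [3,4,5,7,9]=1  [4,5,7,8,9]=5  [5,6,7,8,9]=10
  size 6 → [0,1,6,7,8,9]=15  [1,5,6,7,8,9]=20  [2,3,4,5,7,9]=1  [3,4,5,7,8,9]=6  [4,5,6,7,8,9]=15
  size 7 → [0,1,5,6,7,8,9]=35  [1,4,5,6,7,8,9]=35  [2,3,4,5,7,8,9]=7  [3,4,5,6,7,8,9]=21
  size 8 → [0,1,4,5,6,7,8,9]=70  [1,3,4,5,6,7,8,9]=56  [2,3,4,5,6,7,8,9]=28
  first=0(d) contributes 84
  first=2(b) contributes 126
|[w]| = 210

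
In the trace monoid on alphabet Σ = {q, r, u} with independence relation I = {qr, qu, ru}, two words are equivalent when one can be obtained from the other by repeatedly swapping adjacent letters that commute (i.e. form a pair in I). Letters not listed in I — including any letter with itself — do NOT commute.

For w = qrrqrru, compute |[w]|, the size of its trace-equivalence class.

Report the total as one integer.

105

drop 0:q onto floor
drop 1:r onto floor
drop 2:r onto {1:r}
drop 3:q onto {0:q}
drop 4:r onto {2:r}
drop 5:r onto {4:r}
drop 6:u onto floor
ground layer = {0:q, 1:r, 6:u}
drop-orders for the pieces not yet dropped (sum over which currently-grounded one goes next):
  1 to go: {3} 1  {5} 1  {6} 1
  2 to go: {0,3} 1  {3,5} 2  {3,6} 2  {4,5} 1  {5,6} 2
  3 to go: {0,3,5} 3  {0,3,6} 3  {2,4,5} 1  {3,4,5} 3  {3,5,6} 6  {4,5,6} 3
  4 to go: {0,3,4,5} 6  {0,3,5,6} 12  {1,2,4,5} 1  {2,3,4,5} 4  {2,4,5,6} 4  {3,4,5,6} 12
  5 to go: {0,2,3,4,5} 10  {0,3,4,5,6} 30  {1,2,3,4,5} 5  {1,2,4,5,6} 5  {2,3,4,5,6} 20
  if 0:q drops first: 30 orders
  if 1:r drops first: 60 orders
  if 6:u drops first: 15 orders
heap linearizations: 105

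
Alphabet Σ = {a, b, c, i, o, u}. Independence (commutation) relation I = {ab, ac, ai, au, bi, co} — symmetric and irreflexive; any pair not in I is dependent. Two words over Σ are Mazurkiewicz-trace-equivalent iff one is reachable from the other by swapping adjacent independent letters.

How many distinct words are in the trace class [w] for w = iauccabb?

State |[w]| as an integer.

0(i) covers ∅
1(a) covers ∅
2(u) covers 0:i
3(c) covers 2:u
4(c) covers 3:c
5(a) covers 1:a
6(b) covers 4:c
7(b) covers 6:b
floor of heap: 0:i, 1:a
completions by unplaced set U, small U first (add the entries for U minus each lowest piece of U):
  |U|=1: {5}:1  {7}:1
  |U|=2: {1,5}:1  {5,7}:2  {6,7}:1
  |U|=3: {1,5,7}:3  {4,6,7}:1  {5,6,7}:3
  |U|=4: {1,5,6,7}:6  {3,4,6,7}:1  {4,5,6,7}:4
  |U|=5: {1,4,5,6,7}:10  {2,3,4,6,7}:1  {3,4,5,6,7}:5
  |U|=6: {0,2,3,4,6,7}:1  {1,3,4,5,6,7}:15  {2,3,4,5,6,7}:6
  start at 0(i): 21
  start at 1(a): 7
sum over floor = 28

28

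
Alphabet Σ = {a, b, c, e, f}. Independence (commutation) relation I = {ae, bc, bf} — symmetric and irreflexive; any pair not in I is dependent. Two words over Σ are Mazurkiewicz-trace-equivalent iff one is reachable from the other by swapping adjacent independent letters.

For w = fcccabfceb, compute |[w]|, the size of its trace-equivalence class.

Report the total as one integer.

piece 0:f — minimal
piece 1:c rests on {0:f}
piece 2:c rests on {1:c}
piece 3:c rests on {2:c}
piece 4:a rests on {3:c}
piece 5:b rests on {4:a}
piece 6:f rests on {4:a}
piece 7:c rests on {6:f}
piece 8:e rests on {5:b, 7:c}
piece 9:b rests on {8:e}
minimal pieces: {0:f}
ways to finish when only these pieces remain (= sum over removing one remaining piece with nothing left below it):
  1 left: {9}→1
  2 left: {8,9}→1
  3 left: {5,8,9}→1  {7,8,9}→1
  4 left: {5,7,8,9}→2  {6,7,8,9}→1
  5 left: {5,6,7,8,9}→3
  6 left: {4,5,6,7,8,9}→3
  7 left: {3,4,5,6,7,8,9}→3
  8 left: {2,3,4,5,6,7,8,9}→3
  placing 0:f first → 3 extensions

3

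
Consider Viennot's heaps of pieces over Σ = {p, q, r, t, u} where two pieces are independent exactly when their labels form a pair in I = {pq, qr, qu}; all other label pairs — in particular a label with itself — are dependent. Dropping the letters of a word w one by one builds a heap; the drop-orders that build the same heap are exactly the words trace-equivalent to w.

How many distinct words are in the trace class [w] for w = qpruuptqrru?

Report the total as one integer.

0(q) covers ∅
1(p) covers ∅
2(r) covers 1:p
3(u) covers 2:r
4(u) covers 3:u
5(p) covers 4:u
6(t) covers 0:q, 5:p
7(q) covers 6:t
8(r) covers 6:t
9(r) covers 8:r
10(u) covers 9:r
floor of heap: 0:q, 1:p
completions by unplaced set U, small U first (add the entries for U minus each lowest piece of U):
  |U|=1: {7}:1  {10}:1
  |U|=2: {7,10}:2  {9,10}:1
  |U|=3: {7,9,10}:3  {8,9,10}:1
  |U|=4: {7,8,9,10}:4
  |U|=5: {6,7,8,9,10}:4
  |U|=6: {0,6,7,8,9,10}:4  {5,6,7,8,9,10}:4
  |U|=7: {0,5,6,7,8,9,10}:8  {4,5,6,7,8,9,10}:4
  |U|=8: {0,4,5,6,7,8,9,10}:12  {3,4,5,6,7,8,9,10}:4
  |U|=9: {0,3,4,5,6,7,8,9,10}:16  {2,3,4,5,6,7,8,9,10}:4
  start at 0(q): 4
  start at 1(p): 20
sum over floor = 24

24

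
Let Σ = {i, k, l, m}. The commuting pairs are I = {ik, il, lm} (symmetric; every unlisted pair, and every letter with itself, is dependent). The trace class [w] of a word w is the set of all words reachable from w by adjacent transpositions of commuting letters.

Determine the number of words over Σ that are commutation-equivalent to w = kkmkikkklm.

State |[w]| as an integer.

piece 0:k — minimal
piece 1:k rests on {0:k}
piece 2:m rests on {1:k}
piece 3:k rests on {2:m}
piece 4:i rests on {2:m}
piece 5:k rests on {3:k}
piece 6:k rests on {5:k}
piece 7:k rests on {6:k}
piece 8:l rests on {7:k}
piece 9:m rests on {4:i, 7:k}
minimal pieces: {0:k}
ways to finish when only these pieces remain (= sum over removing one remaining piece with nothing left below it):
  1 left: {8}→1  {9}→1
  2 left: {4,9}→1  {8,9}→2
  3 left: {4,8,9}→3  {7,8,9}→2
  4 left: {4,7,8,9}→5  {6,7,8,9}→2
  5 left: {4,6,7,8,9}→7  {5,6,7,8,9}→2
  6 left: {3,5,6,7,8,9}→2  {4,5,6,7,8,9}→9
  7 left: {3,4,5,6,7,8,9}→11
  8 left: {2,3,4,5,6,7,8,9}→11
  placing 0:k first → 11 extensions

11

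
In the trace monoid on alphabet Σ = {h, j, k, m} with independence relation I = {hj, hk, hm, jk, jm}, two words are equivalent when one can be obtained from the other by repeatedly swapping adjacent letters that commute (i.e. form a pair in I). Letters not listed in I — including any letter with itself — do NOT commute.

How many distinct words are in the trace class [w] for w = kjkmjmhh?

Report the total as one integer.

#0=k has no predecessor
#1=j has no predecessor
#2=k depends on [0:k]
#3=m depends on [2:k]
#4=j depends on [1:j]
#5=m depends on [3:m]
#6=h has no predecessor
#7=h depends on [6:h]
sources: [0:k, 1:j, 6:h]
N(rest) = Σ N(rest − s) over sources s of rest; N(one piece) = 1:
  size 1 → [4]=1  [5]=1  [7]=1
  size 2 → [1,4]=1  [3,5]=1  [4,5]=2  [4,7]=2  [5,7]=2  [6,7]=1
  size 3 → [1,4,5]=3  [1,4,7]=3  [2,3,5]=1  [3,4,5]=3  [3,5,7]=3  [4,5,7]=6  [4,6,7]=3  [5,6,7]=3
  size 4 → [0,2,3,5]=1  [1,3,4,5]=6  [1,4,5,7]=12  [1,4,6,7]=6  [2,3,4,5]=4  [2,3,5,7]=4  [3,4,5,7]=12  [3,5,6,7]=6  [4,5,6,7]=12
  size 5 → [0,2,3,4,5]=5  [0,2,3,5,7]=5  [1,2,3,4,5]=10  [1,3,4,5,7]=30  [1,4,5,6,7]=30  [2,3,4,5,7]=20  [2,3,5,6,7]=10  [3,4,5,6,7]=30
  size 6 → [0,1,2,3,4,5]=15  [0,2,3,4,5,7]=30  [0,2,3,5,6,7]=15  [1,2,3,4,5,7]=60  [1,3,4,5,6,7]=90  [2,3,4,5,6,7]=60
  first=0(k) contributes 210
  first=1(j) contributes 105
  first=6(h) contributes 105
|[w]| = 420

420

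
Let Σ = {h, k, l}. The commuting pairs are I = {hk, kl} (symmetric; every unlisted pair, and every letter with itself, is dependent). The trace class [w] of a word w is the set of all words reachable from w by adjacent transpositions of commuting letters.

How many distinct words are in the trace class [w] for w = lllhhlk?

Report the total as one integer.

7

#0=l has no predecessor
#1=l depends on [0:l]
#2=l depends on [1:l]
#3=h depends on [2:l]
#4=h depends on [3:h]
#5=l depends on [4:h]
#6=k has no predecessor
sources: [0:l, 6:k]
N(rest) = Σ N(rest − s) over sources s of rest; N(one piece) = 1:
  size 1 → [5]=1  [6]=1
  size 2 → [4,5]=1  [5,6]=2
  size 3 → [3,4,5]=1  [4,5,6]=3
  size 4 → [2,3,4,5]=1  [3,4,5,6]=4
  size 5 → [1,2,3,4,5]=1  [2,3,4,5,6]=5
  first=0(l) contributes 6
  first=6(k) contributes 1
|[w]| = 7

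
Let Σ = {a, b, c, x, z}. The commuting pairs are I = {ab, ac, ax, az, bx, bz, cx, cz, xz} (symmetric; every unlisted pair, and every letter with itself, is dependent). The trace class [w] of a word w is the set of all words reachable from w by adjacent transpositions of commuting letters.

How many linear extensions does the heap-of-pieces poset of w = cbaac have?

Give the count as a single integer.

10

0(c) covers ∅
1(b) covers 0:c
2(a) covers ∅
3(a) covers 2:a
4(c) covers 1:b
floor of heap: 0:c, 2:a
completions by unplaced set U, small U first (add the entries for U minus each lowest piece of U):
  |U|=1: {3}:1  {4}:1
  |U|=2: {1,4}:1  {2,3}:1  {3,4}:2
  |U|=3: {0,1,4}:1  {1,3,4}:3  {2,3,4}:3
  start at 0(c): 6
  start at 2(a): 4
sum over floor = 10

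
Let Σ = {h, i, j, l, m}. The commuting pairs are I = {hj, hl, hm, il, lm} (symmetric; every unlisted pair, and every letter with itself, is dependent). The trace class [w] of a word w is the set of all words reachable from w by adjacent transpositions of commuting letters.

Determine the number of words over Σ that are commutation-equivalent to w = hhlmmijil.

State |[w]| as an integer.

72

drop 0:h onto floor
drop 1:h onto {0:h}
drop 2:l onto floor
drop 3:m onto floor
drop 4:m onto {3:m}
drop 5:i onto {1:h, 4:m}
drop 6:j onto {2:l, 5:i}
drop 7:i onto {6:j}
drop 8:l onto {6:j}
ground layer = {0:h, 2:l, 3:m}
drop-orders for the pieces not yet dropped (sum over which currently-grounded one goes next):
  1 to go: {7} 1  {8} 1
  2 to go: {7,8} 2
  3 to go: {6,7,8} 2
  4 to go: {2,6,7,8} 2  {5,6,7,8} 2
  5 to go: {1,5,6,7,8} 2  {2,5,6,7,8} 4  {4,5,6,7,8} 2
  6 to go: {0,1,5,6,7,8} 2  {1,2,5,6,7,8} 6  {1,4,5,6,7,8} 4  {2,4,5,6,7,8} 6  {3,4,5,6,7,8} 2
  7 to go: {0,1,2,5,6,7,8} 8  {0,1,4,5,6,7,8} 6  {1,2,4,5,6,7,8} 16  {1,3,4,5,6,7,8} 6  {2,3,4,5,6,7,8} 8
  if 0:h drops first: 30 orders
  if 2:l drops first: 12 orders
  if 3:m drops first: 30 orders
heap linearizations: 72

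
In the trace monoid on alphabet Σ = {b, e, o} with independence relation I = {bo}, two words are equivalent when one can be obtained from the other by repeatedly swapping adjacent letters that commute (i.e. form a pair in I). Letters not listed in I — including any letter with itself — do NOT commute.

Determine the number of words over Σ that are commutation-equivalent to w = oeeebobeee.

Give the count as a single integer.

3

#0=o has no predecessor
#1=e depends on [0:o]
#2=e depends on [1:e]
#3=e depends on [2:e]
#4=b depends on [3:e]
#5=o depends on [3:e]
#6=b depends on [4:b]
#7=e depends on [5:o, 6:b]
#8=e depends on [7:e]
#9=e depends on [8:e]
sources: [0:o]
N(rest) = Σ N(rest − s) over sources s of rest; N(one piece) = 1:
  size 1 → [9]=1
  size 2 → [8,9]=1
  size 3 → [7,8,9]=1
  size 4 → [5,7,8,9]=1  [6,7,8,9]=1
  size 5 → [4,6,7,8,9]=1  [5,6,7,8,9]=2
  size 6 → [4,5,6,7,8,9]=3
  size 7 → [3,4,5,6,7,8,9]=3
  size 8 → [2,3,4,5,6,7,8,9]=3
  first=0(o) contributes 3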